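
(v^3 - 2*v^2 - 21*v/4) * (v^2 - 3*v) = v^5 - 5*v^4 + 3*v^3/4 + 63*v^2/4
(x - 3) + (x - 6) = 2*x - 9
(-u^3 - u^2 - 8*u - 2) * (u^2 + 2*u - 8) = -u^5 - 3*u^4 - 2*u^3 - 10*u^2 + 60*u + 16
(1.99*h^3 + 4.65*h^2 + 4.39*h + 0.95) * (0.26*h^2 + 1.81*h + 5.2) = 0.5174*h^5 + 4.8109*h^4 + 19.9059*h^3 + 32.3729*h^2 + 24.5475*h + 4.94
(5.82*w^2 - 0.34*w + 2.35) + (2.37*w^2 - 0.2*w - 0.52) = 8.19*w^2 - 0.54*w + 1.83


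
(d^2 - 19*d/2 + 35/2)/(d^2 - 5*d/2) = (d - 7)/d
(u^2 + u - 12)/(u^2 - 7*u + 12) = (u + 4)/(u - 4)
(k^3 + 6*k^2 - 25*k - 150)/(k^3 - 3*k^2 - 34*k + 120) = (k + 5)/(k - 4)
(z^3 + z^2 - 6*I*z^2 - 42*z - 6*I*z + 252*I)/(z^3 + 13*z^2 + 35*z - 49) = (z^2 - 6*z*(1 + I) + 36*I)/(z^2 + 6*z - 7)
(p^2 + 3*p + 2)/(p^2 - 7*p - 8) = (p + 2)/(p - 8)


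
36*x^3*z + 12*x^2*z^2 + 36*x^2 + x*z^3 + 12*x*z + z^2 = (6*x + z)^2*(x*z + 1)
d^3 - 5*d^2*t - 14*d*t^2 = d*(d - 7*t)*(d + 2*t)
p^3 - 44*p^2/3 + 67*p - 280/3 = (p - 7)*(p - 5)*(p - 8/3)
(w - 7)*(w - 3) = w^2 - 10*w + 21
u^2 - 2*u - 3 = (u - 3)*(u + 1)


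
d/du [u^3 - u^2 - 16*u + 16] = 3*u^2 - 2*u - 16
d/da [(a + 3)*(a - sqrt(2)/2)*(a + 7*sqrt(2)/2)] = 3*a^2 + 6*a + 6*sqrt(2)*a - 7/2 + 9*sqrt(2)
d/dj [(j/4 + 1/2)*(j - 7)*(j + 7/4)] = 3*j^2/4 - 13*j/8 - 91/16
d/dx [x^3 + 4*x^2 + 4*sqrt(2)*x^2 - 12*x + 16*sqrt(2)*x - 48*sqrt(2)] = 3*x^2 + 8*x + 8*sqrt(2)*x - 12 + 16*sqrt(2)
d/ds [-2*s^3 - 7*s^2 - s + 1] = -6*s^2 - 14*s - 1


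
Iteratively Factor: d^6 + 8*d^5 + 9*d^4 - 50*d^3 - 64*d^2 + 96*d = (d - 1)*(d^5 + 9*d^4 + 18*d^3 - 32*d^2 - 96*d) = d*(d - 1)*(d^4 + 9*d^3 + 18*d^2 - 32*d - 96) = d*(d - 1)*(d + 4)*(d^3 + 5*d^2 - 2*d - 24) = d*(d - 2)*(d - 1)*(d + 4)*(d^2 + 7*d + 12) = d*(d - 2)*(d - 1)*(d + 3)*(d + 4)*(d + 4)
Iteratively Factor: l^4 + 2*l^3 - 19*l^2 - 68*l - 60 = (l + 2)*(l^3 - 19*l - 30) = (l + 2)^2*(l^2 - 2*l - 15) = (l + 2)^2*(l + 3)*(l - 5)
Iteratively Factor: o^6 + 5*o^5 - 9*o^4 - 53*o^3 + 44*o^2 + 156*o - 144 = (o - 1)*(o^5 + 6*o^4 - 3*o^3 - 56*o^2 - 12*o + 144) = (o - 1)*(o + 3)*(o^4 + 3*o^3 - 12*o^2 - 20*o + 48) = (o - 2)*(o - 1)*(o + 3)*(o^3 + 5*o^2 - 2*o - 24) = (o - 2)*(o - 1)*(o + 3)^2*(o^2 + 2*o - 8) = (o - 2)^2*(o - 1)*(o + 3)^2*(o + 4)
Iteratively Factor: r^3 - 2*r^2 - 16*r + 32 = (r - 4)*(r^2 + 2*r - 8) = (r - 4)*(r + 4)*(r - 2)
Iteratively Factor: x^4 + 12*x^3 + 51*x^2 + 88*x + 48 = (x + 4)*(x^3 + 8*x^2 + 19*x + 12) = (x + 1)*(x + 4)*(x^2 + 7*x + 12) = (x + 1)*(x + 3)*(x + 4)*(x + 4)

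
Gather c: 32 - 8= 24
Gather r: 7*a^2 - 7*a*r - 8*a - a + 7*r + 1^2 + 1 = 7*a^2 - 9*a + r*(7 - 7*a) + 2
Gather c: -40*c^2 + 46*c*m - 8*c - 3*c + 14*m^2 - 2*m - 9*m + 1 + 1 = -40*c^2 + c*(46*m - 11) + 14*m^2 - 11*m + 2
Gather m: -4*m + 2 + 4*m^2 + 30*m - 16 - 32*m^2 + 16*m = -28*m^2 + 42*m - 14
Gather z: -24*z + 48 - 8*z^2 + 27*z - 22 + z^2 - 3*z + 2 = 28 - 7*z^2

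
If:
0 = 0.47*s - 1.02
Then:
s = 2.17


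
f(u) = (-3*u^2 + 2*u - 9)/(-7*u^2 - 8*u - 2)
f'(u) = (2 - 6*u)/(-7*u^2 - 8*u - 2) + (14*u + 8)*(-3*u^2 + 2*u - 9)/(-7*u^2 - 8*u - 2)^2 = 38*(u^2 - 3*u - 2)/(49*u^4 + 112*u^3 + 92*u^2 + 32*u + 4)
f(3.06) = 0.34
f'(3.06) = -0.01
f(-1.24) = 5.66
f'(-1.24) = 15.31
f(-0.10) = 7.27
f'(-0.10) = -39.82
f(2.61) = 0.34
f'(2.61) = -0.02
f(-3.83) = 0.82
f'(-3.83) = 0.17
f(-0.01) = 4.70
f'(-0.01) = -20.29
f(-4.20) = 0.77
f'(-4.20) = 0.13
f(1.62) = 0.41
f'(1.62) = -0.14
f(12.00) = 0.38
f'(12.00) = 0.00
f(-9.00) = 0.54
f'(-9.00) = 0.02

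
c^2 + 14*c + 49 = (c + 7)^2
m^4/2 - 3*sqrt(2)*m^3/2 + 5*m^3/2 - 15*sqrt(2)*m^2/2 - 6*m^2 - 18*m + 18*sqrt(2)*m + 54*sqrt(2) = (m/2 + 1)*(m - 3)*(m + 6)*(m - 3*sqrt(2))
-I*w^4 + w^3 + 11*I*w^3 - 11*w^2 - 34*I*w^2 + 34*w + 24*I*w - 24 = (w - 6)*(w - 4)*(w - 1)*(-I*w + 1)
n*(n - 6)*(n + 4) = n^3 - 2*n^2 - 24*n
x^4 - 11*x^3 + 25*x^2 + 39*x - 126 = (x - 7)*(x - 3)^2*(x + 2)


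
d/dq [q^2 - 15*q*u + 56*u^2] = 2*q - 15*u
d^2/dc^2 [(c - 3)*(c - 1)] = 2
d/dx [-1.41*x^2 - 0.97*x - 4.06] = -2.82*x - 0.97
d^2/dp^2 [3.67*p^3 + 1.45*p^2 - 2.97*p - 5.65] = 22.02*p + 2.9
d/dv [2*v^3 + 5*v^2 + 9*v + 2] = 6*v^2 + 10*v + 9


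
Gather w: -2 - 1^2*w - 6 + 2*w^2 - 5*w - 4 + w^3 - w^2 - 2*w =w^3 + w^2 - 8*w - 12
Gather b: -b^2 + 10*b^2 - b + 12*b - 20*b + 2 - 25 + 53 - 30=9*b^2 - 9*b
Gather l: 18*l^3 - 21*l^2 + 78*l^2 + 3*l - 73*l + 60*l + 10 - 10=18*l^3 + 57*l^2 - 10*l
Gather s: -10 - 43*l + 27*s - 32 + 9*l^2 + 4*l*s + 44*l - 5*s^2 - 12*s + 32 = 9*l^2 + l - 5*s^2 + s*(4*l + 15) - 10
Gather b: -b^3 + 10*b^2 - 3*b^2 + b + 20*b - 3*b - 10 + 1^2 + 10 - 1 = -b^3 + 7*b^2 + 18*b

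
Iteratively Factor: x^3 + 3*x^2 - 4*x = (x + 4)*(x^2 - x) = x*(x + 4)*(x - 1)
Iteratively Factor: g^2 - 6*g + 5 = (g - 5)*(g - 1)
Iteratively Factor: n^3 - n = (n + 1)*(n^2 - n) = n*(n + 1)*(n - 1)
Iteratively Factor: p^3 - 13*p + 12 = (p - 1)*(p^2 + p - 12) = (p - 3)*(p - 1)*(p + 4)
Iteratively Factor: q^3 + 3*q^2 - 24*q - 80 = (q - 5)*(q^2 + 8*q + 16) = (q - 5)*(q + 4)*(q + 4)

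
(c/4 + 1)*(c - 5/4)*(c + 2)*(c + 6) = c^4/4 + 43*c^3/16 + 29*c^2/4 - 7*c/4 - 15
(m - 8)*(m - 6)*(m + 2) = m^3 - 12*m^2 + 20*m + 96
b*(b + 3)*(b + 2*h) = b^3 + 2*b^2*h + 3*b^2 + 6*b*h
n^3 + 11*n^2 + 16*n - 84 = (n - 2)*(n + 6)*(n + 7)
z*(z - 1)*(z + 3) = z^3 + 2*z^2 - 3*z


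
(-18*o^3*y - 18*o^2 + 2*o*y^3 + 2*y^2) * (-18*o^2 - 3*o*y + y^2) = 324*o^5*y + 54*o^4*y^2 + 324*o^4 - 54*o^3*y^3 + 54*o^3*y - 6*o^2*y^4 - 54*o^2*y^2 + 2*o*y^5 - 6*o*y^3 + 2*y^4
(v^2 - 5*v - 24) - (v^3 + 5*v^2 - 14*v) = -v^3 - 4*v^2 + 9*v - 24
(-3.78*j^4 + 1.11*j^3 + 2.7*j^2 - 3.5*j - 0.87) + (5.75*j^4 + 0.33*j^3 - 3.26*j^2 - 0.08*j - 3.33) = 1.97*j^4 + 1.44*j^3 - 0.56*j^2 - 3.58*j - 4.2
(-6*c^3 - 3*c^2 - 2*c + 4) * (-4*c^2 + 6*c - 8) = 24*c^5 - 24*c^4 + 38*c^3 - 4*c^2 + 40*c - 32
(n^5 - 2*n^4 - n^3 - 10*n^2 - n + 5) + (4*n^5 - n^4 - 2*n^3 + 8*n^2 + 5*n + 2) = 5*n^5 - 3*n^4 - 3*n^3 - 2*n^2 + 4*n + 7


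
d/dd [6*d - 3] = 6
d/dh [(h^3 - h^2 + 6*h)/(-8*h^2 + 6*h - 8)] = (-4*h^4 + 6*h^3 + 9*h^2 + 8*h - 24)/(2*(16*h^4 - 24*h^3 + 41*h^2 - 24*h + 16))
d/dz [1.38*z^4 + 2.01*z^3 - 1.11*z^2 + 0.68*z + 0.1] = 5.52*z^3 + 6.03*z^2 - 2.22*z + 0.68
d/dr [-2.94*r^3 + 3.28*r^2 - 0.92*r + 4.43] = -8.82*r^2 + 6.56*r - 0.92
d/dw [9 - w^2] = -2*w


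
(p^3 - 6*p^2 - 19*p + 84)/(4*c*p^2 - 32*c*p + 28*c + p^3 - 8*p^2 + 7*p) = (p^2 + p - 12)/(4*c*p - 4*c + p^2 - p)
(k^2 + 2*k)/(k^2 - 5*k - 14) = k/(k - 7)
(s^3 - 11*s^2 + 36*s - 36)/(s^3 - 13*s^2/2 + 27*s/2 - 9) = 2*(s - 6)/(2*s - 3)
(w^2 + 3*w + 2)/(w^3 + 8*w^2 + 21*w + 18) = (w + 1)/(w^2 + 6*w + 9)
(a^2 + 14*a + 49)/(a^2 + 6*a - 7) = (a + 7)/(a - 1)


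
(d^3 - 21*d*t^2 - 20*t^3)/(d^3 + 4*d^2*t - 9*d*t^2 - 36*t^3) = (-d^2 + 4*d*t + 5*t^2)/(-d^2 + 9*t^2)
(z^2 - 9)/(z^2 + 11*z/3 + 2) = 3*(z - 3)/(3*z + 2)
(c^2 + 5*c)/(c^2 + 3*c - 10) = c/(c - 2)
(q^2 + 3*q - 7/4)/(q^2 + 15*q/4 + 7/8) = 2*(2*q - 1)/(4*q + 1)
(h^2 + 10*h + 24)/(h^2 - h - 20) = (h + 6)/(h - 5)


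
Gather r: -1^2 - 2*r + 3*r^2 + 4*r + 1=3*r^2 + 2*r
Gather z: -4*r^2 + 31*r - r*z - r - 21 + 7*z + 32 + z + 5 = -4*r^2 + 30*r + z*(8 - r) + 16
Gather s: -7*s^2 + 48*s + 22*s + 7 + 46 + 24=-7*s^2 + 70*s + 77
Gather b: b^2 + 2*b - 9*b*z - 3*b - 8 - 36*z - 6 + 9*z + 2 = b^2 + b*(-9*z - 1) - 27*z - 12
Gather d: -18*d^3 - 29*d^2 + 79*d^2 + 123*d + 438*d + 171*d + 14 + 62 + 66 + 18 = -18*d^3 + 50*d^2 + 732*d + 160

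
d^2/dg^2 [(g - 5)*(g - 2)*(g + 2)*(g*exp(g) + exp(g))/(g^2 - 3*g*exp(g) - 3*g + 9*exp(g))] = (g^8 + 3*g^7*exp(g) - 6*g^7 - 54*g^6*exp(g) - 12*g^6 + 288*g^5*exp(g) + 142*g^5 + 54*g^4*exp(2*g) - 402*g^4*exp(g) - 225*g^4 - 504*g^3*exp(2*g) - 1071*g^3*exp(g) - 216*g^3 + 1620*g^2*exp(2*g) + 3528*g^2*exp(g) + 660*g^2 - 1944*g*exp(2*g) - 2052*g*exp(g) - 720*g - 234*exp(2*g) + 144*exp(g) + 360)*exp(g)/(g^6 - 9*g^5*exp(g) - 9*g^5 + 27*g^4*exp(2*g) + 81*g^4*exp(g) + 27*g^4 - 27*g^3*exp(3*g) - 243*g^3*exp(2*g) - 243*g^3*exp(g) - 27*g^3 + 243*g^2*exp(3*g) + 729*g^2*exp(2*g) + 243*g^2*exp(g) - 729*g*exp(3*g) - 729*g*exp(2*g) + 729*exp(3*g))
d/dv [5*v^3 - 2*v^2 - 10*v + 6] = 15*v^2 - 4*v - 10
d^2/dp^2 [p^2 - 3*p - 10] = 2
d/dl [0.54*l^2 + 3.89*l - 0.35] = 1.08*l + 3.89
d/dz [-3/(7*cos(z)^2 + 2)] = -84*sin(2*z)/(7*cos(2*z) + 11)^2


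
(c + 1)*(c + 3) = c^2 + 4*c + 3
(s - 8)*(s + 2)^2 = s^3 - 4*s^2 - 28*s - 32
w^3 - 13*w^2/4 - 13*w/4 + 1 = (w - 4)*(w - 1/4)*(w + 1)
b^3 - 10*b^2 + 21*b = b*(b - 7)*(b - 3)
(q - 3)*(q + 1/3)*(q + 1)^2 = q^4 - 2*q^3/3 - 16*q^2/3 - 14*q/3 - 1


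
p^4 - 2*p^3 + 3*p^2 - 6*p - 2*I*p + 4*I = (p - 2)*(p - I)^2*(p + 2*I)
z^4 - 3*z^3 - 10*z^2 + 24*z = z*(z - 4)*(z - 2)*(z + 3)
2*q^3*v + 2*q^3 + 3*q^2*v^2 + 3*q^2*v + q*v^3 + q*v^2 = (q + v)*(2*q + v)*(q*v + q)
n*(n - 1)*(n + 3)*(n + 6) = n^4 + 8*n^3 + 9*n^2 - 18*n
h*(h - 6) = h^2 - 6*h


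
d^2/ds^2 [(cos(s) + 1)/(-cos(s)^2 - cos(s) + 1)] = (3*(1 - cos(s)^2)^2 + cos(s)^5 + 7*cos(s)^3 + 6*cos(s)^2 - 10*cos(s) - 9)/(cos(s)^2 + cos(s) - 1)^3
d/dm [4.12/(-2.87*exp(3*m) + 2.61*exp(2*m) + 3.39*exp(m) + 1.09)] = (35.4732*exp(2*m) - 21.5064*exp(m) - 13.9668)*exp(m)/(-2.87*exp(3*m) + 2.61*exp(2*m) + 3.39*exp(m) + 1.09)^2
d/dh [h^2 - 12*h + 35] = 2*h - 12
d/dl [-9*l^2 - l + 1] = -18*l - 1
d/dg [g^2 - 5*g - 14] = 2*g - 5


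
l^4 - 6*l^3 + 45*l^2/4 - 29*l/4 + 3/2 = (l - 3)*(l - 2)*(l - 1/2)^2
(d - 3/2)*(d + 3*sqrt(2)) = d^2 - 3*d/2 + 3*sqrt(2)*d - 9*sqrt(2)/2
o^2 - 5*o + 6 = (o - 3)*(o - 2)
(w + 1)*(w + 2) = w^2 + 3*w + 2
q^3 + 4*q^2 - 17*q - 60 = (q - 4)*(q + 3)*(q + 5)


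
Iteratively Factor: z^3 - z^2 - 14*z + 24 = (z + 4)*(z^2 - 5*z + 6) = (z - 2)*(z + 4)*(z - 3)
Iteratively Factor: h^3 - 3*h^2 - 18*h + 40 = (h - 2)*(h^2 - h - 20) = (h - 5)*(h - 2)*(h + 4)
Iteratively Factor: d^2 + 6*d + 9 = (d + 3)*(d + 3)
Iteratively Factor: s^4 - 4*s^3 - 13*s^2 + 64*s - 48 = (s + 4)*(s^3 - 8*s^2 + 19*s - 12) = (s - 4)*(s + 4)*(s^2 - 4*s + 3) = (s - 4)*(s - 1)*(s + 4)*(s - 3)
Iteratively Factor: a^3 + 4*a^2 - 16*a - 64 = (a - 4)*(a^2 + 8*a + 16) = (a - 4)*(a + 4)*(a + 4)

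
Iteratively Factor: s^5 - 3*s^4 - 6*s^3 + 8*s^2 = (s - 4)*(s^4 + s^3 - 2*s^2) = (s - 4)*(s - 1)*(s^3 + 2*s^2) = (s - 4)*(s - 1)*(s + 2)*(s^2) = s*(s - 4)*(s - 1)*(s + 2)*(s)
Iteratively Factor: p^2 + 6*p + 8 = (p + 2)*(p + 4)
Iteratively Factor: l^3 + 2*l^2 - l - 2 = (l + 2)*(l^2 - 1) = (l - 1)*(l + 2)*(l + 1)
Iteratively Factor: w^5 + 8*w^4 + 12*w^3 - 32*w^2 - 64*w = (w - 2)*(w^4 + 10*w^3 + 32*w^2 + 32*w) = (w - 2)*(w + 4)*(w^3 + 6*w^2 + 8*w) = (w - 2)*(w + 2)*(w + 4)*(w^2 + 4*w) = w*(w - 2)*(w + 2)*(w + 4)*(w + 4)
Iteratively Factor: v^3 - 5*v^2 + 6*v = (v - 3)*(v^2 - 2*v) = v*(v - 3)*(v - 2)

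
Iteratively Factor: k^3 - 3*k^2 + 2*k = (k)*(k^2 - 3*k + 2) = k*(k - 2)*(k - 1)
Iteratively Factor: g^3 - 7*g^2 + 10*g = (g - 5)*(g^2 - 2*g) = (g - 5)*(g - 2)*(g)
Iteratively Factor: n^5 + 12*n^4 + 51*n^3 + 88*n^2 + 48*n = (n)*(n^4 + 12*n^3 + 51*n^2 + 88*n + 48) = n*(n + 1)*(n^3 + 11*n^2 + 40*n + 48) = n*(n + 1)*(n + 4)*(n^2 + 7*n + 12) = n*(n + 1)*(n + 4)^2*(n + 3)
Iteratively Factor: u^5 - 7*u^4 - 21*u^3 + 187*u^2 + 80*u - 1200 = (u + 4)*(u^4 - 11*u^3 + 23*u^2 + 95*u - 300) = (u + 3)*(u + 4)*(u^3 - 14*u^2 + 65*u - 100) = (u - 4)*(u + 3)*(u + 4)*(u^2 - 10*u + 25) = (u - 5)*(u - 4)*(u + 3)*(u + 4)*(u - 5)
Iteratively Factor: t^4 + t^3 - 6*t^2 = (t)*(t^3 + t^2 - 6*t) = t*(t - 2)*(t^2 + 3*t) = t^2*(t - 2)*(t + 3)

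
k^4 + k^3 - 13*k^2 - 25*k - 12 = (k - 4)*(k + 1)^2*(k + 3)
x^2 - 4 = (x - 2)*(x + 2)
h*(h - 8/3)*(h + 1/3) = h^3 - 7*h^2/3 - 8*h/9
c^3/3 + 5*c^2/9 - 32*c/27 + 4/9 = (c/3 + 1)*(c - 2/3)^2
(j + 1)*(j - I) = j^2 + j - I*j - I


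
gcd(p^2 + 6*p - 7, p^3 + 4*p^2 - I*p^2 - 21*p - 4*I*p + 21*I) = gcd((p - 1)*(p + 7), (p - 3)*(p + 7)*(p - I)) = p + 7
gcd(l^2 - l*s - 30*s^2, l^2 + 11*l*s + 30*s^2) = l + 5*s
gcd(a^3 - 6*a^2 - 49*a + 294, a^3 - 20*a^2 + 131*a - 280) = a - 7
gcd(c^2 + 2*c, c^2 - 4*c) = c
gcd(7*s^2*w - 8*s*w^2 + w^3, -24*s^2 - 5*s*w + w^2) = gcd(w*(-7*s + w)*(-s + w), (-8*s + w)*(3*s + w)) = 1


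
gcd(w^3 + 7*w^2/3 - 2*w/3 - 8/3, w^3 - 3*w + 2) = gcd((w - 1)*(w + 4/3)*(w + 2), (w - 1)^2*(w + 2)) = w^2 + w - 2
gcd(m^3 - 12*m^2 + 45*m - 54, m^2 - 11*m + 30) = m - 6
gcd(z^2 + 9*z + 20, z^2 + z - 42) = 1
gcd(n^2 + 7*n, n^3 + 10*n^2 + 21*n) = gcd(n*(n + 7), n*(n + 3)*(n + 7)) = n^2 + 7*n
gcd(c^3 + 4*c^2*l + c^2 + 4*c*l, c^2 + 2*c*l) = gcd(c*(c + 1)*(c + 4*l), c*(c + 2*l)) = c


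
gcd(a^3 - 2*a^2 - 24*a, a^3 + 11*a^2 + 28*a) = a^2 + 4*a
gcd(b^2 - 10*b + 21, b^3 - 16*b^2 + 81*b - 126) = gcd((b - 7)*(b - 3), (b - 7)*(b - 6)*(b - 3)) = b^2 - 10*b + 21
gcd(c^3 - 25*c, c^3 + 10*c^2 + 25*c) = c^2 + 5*c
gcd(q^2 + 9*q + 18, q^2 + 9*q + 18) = q^2 + 9*q + 18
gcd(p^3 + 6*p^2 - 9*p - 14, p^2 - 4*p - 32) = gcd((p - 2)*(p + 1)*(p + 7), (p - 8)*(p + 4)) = 1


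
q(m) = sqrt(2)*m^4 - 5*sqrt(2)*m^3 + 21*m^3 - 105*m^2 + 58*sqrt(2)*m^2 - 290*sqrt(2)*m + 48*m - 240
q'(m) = 4*sqrt(2)*m^3 - 15*sqrt(2)*m^2 + 63*m^2 - 210*m + 116*sqrt(2)*m - 290*sqrt(2) + 48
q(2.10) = -945.28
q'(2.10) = -221.95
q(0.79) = -533.00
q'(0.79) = -369.56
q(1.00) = -609.75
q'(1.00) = -360.63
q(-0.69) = -5.33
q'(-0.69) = -312.38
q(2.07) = -938.53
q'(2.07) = -228.01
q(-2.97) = 377.96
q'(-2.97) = -5.25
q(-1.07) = 105.96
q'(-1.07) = -272.04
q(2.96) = -1043.38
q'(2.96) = 14.69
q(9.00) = 14072.72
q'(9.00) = 6732.89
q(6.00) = 1601.62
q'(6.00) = 2088.38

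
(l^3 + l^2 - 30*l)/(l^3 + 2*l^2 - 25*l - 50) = l*(l + 6)/(l^2 + 7*l + 10)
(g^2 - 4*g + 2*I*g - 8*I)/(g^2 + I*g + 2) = (g - 4)/(g - I)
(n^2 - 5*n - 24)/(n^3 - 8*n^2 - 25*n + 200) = (n + 3)/(n^2 - 25)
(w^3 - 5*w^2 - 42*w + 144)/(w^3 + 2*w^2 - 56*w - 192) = (w - 3)/(w + 4)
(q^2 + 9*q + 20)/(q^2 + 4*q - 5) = (q + 4)/(q - 1)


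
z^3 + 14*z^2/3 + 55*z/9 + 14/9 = (z + 1/3)*(z + 2)*(z + 7/3)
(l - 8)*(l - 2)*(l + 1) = l^3 - 9*l^2 + 6*l + 16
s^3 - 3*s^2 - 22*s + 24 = (s - 6)*(s - 1)*(s + 4)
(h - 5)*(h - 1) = h^2 - 6*h + 5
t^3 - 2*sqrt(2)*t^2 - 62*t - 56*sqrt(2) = (t - 7*sqrt(2))*(t + sqrt(2))*(t + 4*sqrt(2))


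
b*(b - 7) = b^2 - 7*b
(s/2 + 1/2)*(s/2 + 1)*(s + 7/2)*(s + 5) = s^4/4 + 23*s^3/8 + 45*s^2/4 + 139*s/8 + 35/4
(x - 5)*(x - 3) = x^2 - 8*x + 15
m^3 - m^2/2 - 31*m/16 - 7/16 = (m - 7/4)*(m + 1/4)*(m + 1)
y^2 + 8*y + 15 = (y + 3)*(y + 5)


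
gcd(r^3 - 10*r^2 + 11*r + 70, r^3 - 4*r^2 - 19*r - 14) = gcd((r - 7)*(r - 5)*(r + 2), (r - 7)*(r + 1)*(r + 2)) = r^2 - 5*r - 14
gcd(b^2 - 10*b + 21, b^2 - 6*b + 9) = b - 3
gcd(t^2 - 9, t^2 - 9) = t^2 - 9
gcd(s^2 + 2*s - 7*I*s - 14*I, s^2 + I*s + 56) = s - 7*I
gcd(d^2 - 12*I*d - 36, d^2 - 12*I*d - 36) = d^2 - 12*I*d - 36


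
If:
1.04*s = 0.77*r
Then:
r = 1.35064935064935*s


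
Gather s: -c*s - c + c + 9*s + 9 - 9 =s*(9 - c)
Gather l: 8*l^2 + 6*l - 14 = 8*l^2 + 6*l - 14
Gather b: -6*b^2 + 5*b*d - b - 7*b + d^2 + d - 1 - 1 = -6*b^2 + b*(5*d - 8) + d^2 + d - 2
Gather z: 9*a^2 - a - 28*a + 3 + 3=9*a^2 - 29*a + 6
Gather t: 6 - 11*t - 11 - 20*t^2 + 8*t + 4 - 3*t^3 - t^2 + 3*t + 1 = -3*t^3 - 21*t^2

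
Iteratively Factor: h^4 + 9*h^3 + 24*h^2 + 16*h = (h + 4)*(h^3 + 5*h^2 + 4*h) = (h + 1)*(h + 4)*(h^2 + 4*h) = h*(h + 1)*(h + 4)*(h + 4)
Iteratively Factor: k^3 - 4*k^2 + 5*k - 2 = (k - 1)*(k^2 - 3*k + 2) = (k - 1)^2*(k - 2)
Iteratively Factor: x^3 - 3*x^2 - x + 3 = (x - 3)*(x^2 - 1) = (x - 3)*(x - 1)*(x + 1)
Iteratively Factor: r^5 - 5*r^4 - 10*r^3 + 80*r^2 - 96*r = (r - 4)*(r^4 - r^3 - 14*r^2 + 24*r) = (r - 4)*(r - 3)*(r^3 + 2*r^2 - 8*r) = (r - 4)*(r - 3)*(r - 2)*(r^2 + 4*r) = r*(r - 4)*(r - 3)*(r - 2)*(r + 4)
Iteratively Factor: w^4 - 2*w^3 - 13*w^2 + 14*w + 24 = (w + 1)*(w^3 - 3*w^2 - 10*w + 24) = (w - 4)*(w + 1)*(w^2 + w - 6) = (w - 4)*(w + 1)*(w + 3)*(w - 2)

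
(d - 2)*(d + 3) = d^2 + d - 6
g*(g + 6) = g^2 + 6*g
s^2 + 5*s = s*(s + 5)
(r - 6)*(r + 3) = r^2 - 3*r - 18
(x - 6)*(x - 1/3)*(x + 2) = x^3 - 13*x^2/3 - 32*x/3 + 4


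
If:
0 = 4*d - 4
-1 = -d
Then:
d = 1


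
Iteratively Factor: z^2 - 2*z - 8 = (z - 4)*(z + 2)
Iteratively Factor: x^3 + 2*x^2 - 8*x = (x - 2)*(x^2 + 4*x) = (x - 2)*(x + 4)*(x)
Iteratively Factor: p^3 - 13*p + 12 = (p - 1)*(p^2 + p - 12) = (p - 3)*(p - 1)*(p + 4)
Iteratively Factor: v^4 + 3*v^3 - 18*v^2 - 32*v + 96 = (v - 3)*(v^3 + 6*v^2 - 32) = (v - 3)*(v + 4)*(v^2 + 2*v - 8) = (v - 3)*(v + 4)^2*(v - 2)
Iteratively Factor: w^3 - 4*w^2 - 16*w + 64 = (w - 4)*(w^2 - 16) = (w - 4)^2*(w + 4)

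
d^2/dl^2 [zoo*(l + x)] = 0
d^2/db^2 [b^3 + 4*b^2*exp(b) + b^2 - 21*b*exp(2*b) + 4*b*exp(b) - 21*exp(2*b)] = 4*b^2*exp(b) - 84*b*exp(2*b) + 20*b*exp(b) + 6*b - 168*exp(2*b) + 16*exp(b) + 2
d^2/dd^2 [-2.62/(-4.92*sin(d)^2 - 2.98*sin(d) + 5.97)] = (-253.683072*sin(d)^4 - 115.240176*sin(d)^3 + 49.435208*sin(d)^2 + 183.86898*sin(d) + 200.444672)/(4.92*sin(d)^2 + 2.98*sin(d) - 5.97)^3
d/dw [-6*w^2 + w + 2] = 1 - 12*w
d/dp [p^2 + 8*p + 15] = 2*p + 8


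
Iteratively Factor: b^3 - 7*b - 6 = (b + 2)*(b^2 - 2*b - 3) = (b - 3)*(b + 2)*(b + 1)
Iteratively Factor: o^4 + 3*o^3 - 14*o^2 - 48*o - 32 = (o + 4)*(o^3 - o^2 - 10*o - 8) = (o - 4)*(o + 4)*(o^2 + 3*o + 2) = (o - 4)*(o + 1)*(o + 4)*(o + 2)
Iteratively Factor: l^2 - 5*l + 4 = (l - 1)*(l - 4)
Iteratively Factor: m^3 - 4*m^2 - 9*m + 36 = (m + 3)*(m^2 - 7*m + 12) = (m - 3)*(m + 3)*(m - 4)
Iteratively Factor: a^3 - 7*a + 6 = (a - 1)*(a^2 + a - 6) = (a - 1)*(a + 3)*(a - 2)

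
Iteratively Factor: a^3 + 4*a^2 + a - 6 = (a - 1)*(a^2 + 5*a + 6) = (a - 1)*(a + 2)*(a + 3)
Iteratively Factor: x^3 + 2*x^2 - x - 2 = (x - 1)*(x^2 + 3*x + 2) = (x - 1)*(x + 1)*(x + 2)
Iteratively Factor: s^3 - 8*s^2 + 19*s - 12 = (s - 3)*(s^2 - 5*s + 4) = (s - 3)*(s - 1)*(s - 4)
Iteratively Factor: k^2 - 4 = (k + 2)*(k - 2)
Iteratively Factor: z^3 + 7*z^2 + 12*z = (z)*(z^2 + 7*z + 12) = z*(z + 3)*(z + 4)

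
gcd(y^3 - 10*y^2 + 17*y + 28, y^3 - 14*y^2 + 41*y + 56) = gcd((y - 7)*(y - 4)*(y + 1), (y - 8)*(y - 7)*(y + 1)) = y^2 - 6*y - 7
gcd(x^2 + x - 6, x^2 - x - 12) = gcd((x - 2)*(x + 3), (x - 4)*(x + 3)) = x + 3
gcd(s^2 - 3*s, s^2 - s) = s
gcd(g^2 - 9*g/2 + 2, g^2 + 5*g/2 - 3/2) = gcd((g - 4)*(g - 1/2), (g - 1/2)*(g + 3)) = g - 1/2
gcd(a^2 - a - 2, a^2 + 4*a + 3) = a + 1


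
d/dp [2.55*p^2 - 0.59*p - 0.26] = 5.1*p - 0.59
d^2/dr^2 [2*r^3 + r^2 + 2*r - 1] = 12*r + 2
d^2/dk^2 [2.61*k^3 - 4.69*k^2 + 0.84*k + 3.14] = 15.66*k - 9.38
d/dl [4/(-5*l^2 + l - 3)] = 4*(10*l - 1)/(5*l^2 - l + 3)^2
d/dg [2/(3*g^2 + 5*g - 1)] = 2*(-6*g - 5)/(3*g^2 + 5*g - 1)^2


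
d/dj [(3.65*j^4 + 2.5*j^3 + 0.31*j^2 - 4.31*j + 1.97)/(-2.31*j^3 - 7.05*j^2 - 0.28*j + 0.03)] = (-8.4315*j^6 - 51.465*j^5 - 19.9749*j^4 - 20.8742*j^3 - 16.5952*j^2 + 27.7956*j + 0.4223)/(5.3361*j^6 + 32.571*j^5 + 50.9961*j^4 + 3.8094*j^3 - 0.3446*j^2 - 0.0168*j + 0.0009)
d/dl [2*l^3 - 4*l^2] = 2*l*(3*l - 4)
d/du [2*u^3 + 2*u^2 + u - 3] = 6*u^2 + 4*u + 1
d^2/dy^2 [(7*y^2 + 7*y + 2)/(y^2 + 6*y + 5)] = 2*(-35*y^3 - 99*y^2 - 69*y + 27)/(y^6 + 18*y^5 + 123*y^4 + 396*y^3 + 615*y^2 + 450*y + 125)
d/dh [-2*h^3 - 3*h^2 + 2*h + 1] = -6*h^2 - 6*h + 2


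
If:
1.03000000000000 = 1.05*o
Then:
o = 0.98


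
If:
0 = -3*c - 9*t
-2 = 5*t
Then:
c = 6/5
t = -2/5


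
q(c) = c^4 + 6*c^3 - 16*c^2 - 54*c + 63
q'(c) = 4*c^3 + 18*c^2 - 32*c - 54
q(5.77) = 1479.75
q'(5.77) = 1129.03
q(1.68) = -36.46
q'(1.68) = -37.99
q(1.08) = -5.06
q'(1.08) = -62.53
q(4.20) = 309.66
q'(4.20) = 425.47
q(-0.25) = 75.41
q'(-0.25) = -44.94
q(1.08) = -5.06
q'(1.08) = -62.53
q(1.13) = -8.16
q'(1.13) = -61.40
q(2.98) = -2.36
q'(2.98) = 116.34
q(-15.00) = 27648.00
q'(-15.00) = -9024.00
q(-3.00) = 0.00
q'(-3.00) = 96.00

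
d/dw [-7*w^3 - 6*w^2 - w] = -21*w^2 - 12*w - 1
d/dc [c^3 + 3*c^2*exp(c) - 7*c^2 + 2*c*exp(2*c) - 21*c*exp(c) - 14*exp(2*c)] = 3*c^2*exp(c) + 3*c^2 + 4*c*exp(2*c) - 15*c*exp(c) - 14*c - 26*exp(2*c) - 21*exp(c)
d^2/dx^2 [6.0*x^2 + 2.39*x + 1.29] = 12.0000000000000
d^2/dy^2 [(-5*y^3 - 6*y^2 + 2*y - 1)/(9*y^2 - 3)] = 2*(y^3 - 27*y^2 + y - 3)/(27*y^6 - 27*y^4 + 9*y^2 - 1)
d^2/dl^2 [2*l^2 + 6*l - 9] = 4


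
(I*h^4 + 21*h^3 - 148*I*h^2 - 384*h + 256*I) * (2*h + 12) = 2*I*h^5 + 42*h^4 + 12*I*h^4 + 252*h^3 - 296*I*h^3 - 768*h^2 - 1776*I*h^2 - 4608*h + 512*I*h + 3072*I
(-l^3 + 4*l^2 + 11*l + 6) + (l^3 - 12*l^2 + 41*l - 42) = -8*l^2 + 52*l - 36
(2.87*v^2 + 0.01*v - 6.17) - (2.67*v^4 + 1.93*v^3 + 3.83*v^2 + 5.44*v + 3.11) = -2.67*v^4 - 1.93*v^3 - 0.96*v^2 - 5.43*v - 9.28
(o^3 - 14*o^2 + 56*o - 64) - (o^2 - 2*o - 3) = o^3 - 15*o^2 + 58*o - 61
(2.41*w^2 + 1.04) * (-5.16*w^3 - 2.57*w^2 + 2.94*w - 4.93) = -12.4356*w^5 - 6.1937*w^4 + 1.719*w^3 - 14.5541*w^2 + 3.0576*w - 5.1272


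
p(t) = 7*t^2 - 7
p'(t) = 14*t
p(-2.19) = 26.57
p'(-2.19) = -30.66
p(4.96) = 165.21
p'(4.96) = 69.44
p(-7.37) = 373.22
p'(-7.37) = -103.18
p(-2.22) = 27.50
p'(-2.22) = -31.08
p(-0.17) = -6.80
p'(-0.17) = -2.38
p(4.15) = 113.56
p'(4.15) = 58.10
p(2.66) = 42.53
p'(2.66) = 37.24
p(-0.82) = -2.29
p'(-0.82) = -11.48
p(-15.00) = 1568.00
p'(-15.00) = -210.00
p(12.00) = 1001.00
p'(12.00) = 168.00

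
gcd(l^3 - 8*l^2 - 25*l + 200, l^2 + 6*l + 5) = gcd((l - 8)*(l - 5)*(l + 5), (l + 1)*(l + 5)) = l + 5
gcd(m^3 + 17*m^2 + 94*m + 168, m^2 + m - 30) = m + 6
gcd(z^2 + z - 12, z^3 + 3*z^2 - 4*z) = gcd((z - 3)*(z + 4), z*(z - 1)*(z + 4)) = z + 4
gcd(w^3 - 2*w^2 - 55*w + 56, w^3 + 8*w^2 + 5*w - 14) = w^2 + 6*w - 7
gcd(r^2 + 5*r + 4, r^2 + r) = r + 1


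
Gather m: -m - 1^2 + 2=1 - m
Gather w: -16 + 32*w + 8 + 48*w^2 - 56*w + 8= 48*w^2 - 24*w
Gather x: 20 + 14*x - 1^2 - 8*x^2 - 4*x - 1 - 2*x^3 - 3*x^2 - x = -2*x^3 - 11*x^2 + 9*x + 18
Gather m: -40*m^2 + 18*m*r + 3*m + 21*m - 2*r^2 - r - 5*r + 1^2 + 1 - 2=-40*m^2 + m*(18*r + 24) - 2*r^2 - 6*r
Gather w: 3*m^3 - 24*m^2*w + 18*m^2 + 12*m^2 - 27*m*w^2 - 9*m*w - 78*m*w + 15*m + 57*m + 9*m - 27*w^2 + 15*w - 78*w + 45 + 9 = 3*m^3 + 30*m^2 + 81*m + w^2*(-27*m - 27) + w*(-24*m^2 - 87*m - 63) + 54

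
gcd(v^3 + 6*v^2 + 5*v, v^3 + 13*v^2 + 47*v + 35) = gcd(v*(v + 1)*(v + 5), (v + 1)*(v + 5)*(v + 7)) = v^2 + 6*v + 5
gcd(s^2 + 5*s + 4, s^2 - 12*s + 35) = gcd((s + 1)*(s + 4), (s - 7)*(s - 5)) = 1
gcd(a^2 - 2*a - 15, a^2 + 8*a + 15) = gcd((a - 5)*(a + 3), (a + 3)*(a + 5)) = a + 3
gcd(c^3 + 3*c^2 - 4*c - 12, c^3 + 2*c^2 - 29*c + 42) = c - 2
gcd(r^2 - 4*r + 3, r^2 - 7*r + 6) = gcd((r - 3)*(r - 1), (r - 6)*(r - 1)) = r - 1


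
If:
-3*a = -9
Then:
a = 3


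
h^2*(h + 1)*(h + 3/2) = h^4 + 5*h^3/2 + 3*h^2/2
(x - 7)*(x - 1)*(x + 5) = x^3 - 3*x^2 - 33*x + 35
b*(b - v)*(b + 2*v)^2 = b^4 + 3*b^3*v - 4*b*v^3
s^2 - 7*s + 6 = (s - 6)*(s - 1)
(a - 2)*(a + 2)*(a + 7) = a^3 + 7*a^2 - 4*a - 28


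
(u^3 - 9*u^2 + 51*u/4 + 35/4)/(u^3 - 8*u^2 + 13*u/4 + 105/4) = (2*u + 1)/(2*u + 3)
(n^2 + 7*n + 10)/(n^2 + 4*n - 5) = (n + 2)/(n - 1)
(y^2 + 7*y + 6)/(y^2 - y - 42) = (y + 1)/(y - 7)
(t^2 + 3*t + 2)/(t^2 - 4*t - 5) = (t + 2)/(t - 5)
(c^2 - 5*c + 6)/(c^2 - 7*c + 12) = (c - 2)/(c - 4)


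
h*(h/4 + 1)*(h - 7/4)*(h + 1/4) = h^4/4 + 5*h^3/8 - 103*h^2/64 - 7*h/16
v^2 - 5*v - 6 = (v - 6)*(v + 1)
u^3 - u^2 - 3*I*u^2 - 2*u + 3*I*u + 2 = (u - 1)*(u - 2*I)*(u - I)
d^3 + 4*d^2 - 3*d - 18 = (d - 2)*(d + 3)^2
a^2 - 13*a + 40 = (a - 8)*(a - 5)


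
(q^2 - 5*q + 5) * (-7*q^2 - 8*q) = -7*q^4 + 27*q^3 + 5*q^2 - 40*q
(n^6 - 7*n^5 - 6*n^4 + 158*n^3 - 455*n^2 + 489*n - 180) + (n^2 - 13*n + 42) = n^6 - 7*n^5 - 6*n^4 + 158*n^3 - 454*n^2 + 476*n - 138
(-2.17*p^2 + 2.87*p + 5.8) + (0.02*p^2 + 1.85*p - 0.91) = -2.15*p^2 + 4.72*p + 4.89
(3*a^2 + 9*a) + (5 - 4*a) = 3*a^2 + 5*a + 5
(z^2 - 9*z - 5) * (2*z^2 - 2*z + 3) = 2*z^4 - 20*z^3 + 11*z^2 - 17*z - 15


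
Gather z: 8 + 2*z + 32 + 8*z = 10*z + 40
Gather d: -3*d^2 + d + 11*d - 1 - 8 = -3*d^2 + 12*d - 9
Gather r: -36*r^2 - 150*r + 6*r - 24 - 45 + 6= -36*r^2 - 144*r - 63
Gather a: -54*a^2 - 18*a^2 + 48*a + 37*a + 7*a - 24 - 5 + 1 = -72*a^2 + 92*a - 28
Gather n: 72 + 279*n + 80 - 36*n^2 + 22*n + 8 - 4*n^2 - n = -40*n^2 + 300*n + 160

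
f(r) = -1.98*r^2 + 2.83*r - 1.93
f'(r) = 2.83 - 3.96*r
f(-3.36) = -33.79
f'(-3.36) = 16.14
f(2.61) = -8.03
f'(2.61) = -7.51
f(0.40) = -1.11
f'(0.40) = 1.25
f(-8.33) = -162.89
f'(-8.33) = 35.82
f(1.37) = -1.77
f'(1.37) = -2.60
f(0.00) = -1.93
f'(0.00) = 2.83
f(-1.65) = -11.99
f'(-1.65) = 9.36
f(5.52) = -46.64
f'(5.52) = -19.03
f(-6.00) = -90.19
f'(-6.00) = 26.59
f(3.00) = -11.26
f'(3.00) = -9.05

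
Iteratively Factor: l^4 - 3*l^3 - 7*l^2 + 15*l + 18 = (l - 3)*(l^3 - 7*l - 6) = (l - 3)^2*(l^2 + 3*l + 2) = (l - 3)^2*(l + 1)*(l + 2)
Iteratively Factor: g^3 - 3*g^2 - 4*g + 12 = (g - 3)*(g^2 - 4) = (g - 3)*(g - 2)*(g + 2)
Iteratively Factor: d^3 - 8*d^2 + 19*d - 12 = (d - 3)*(d^2 - 5*d + 4) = (d - 4)*(d - 3)*(d - 1)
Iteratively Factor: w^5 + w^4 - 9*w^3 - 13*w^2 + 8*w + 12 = (w - 3)*(w^4 + 4*w^3 + 3*w^2 - 4*w - 4) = (w - 3)*(w + 2)*(w^3 + 2*w^2 - w - 2) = (w - 3)*(w + 1)*(w + 2)*(w^2 + w - 2) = (w - 3)*(w + 1)*(w + 2)^2*(w - 1)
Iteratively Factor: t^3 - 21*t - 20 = (t - 5)*(t^2 + 5*t + 4) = (t - 5)*(t + 4)*(t + 1)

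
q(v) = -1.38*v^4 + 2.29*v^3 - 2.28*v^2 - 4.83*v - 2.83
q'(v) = -5.52*v^3 + 6.87*v^2 - 4.56*v - 4.83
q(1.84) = -20.99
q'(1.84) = -24.35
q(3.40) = -140.02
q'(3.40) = -157.87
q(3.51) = -158.31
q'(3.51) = -174.90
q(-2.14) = -54.32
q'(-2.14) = 90.49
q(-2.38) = -79.40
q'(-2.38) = 119.35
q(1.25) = -11.33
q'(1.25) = -10.58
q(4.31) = -358.86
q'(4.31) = -338.81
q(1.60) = -16.06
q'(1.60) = -17.15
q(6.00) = -1407.73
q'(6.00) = -977.19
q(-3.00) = -182.47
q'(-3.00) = 219.72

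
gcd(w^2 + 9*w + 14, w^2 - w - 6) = w + 2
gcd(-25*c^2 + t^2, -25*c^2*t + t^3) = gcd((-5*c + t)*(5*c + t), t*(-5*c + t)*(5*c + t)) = -25*c^2 + t^2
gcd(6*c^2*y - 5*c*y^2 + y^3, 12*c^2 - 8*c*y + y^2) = -2*c + y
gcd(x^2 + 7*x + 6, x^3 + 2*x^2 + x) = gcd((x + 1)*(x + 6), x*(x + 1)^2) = x + 1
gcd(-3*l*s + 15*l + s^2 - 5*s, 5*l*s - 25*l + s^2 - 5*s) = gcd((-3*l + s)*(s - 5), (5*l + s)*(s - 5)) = s - 5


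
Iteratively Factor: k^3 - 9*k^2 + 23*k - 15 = (k - 3)*(k^2 - 6*k + 5) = (k - 3)*(k - 1)*(k - 5)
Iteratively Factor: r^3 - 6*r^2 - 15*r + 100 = (r - 5)*(r^2 - r - 20) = (r - 5)*(r + 4)*(r - 5)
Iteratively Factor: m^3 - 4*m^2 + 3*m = (m)*(m^2 - 4*m + 3) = m*(m - 1)*(m - 3)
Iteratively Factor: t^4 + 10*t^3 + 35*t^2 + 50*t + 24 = (t + 3)*(t^3 + 7*t^2 + 14*t + 8) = (t + 2)*(t + 3)*(t^2 + 5*t + 4) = (t + 1)*(t + 2)*(t + 3)*(t + 4)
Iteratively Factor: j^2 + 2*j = (j)*(j + 2)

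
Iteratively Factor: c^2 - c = (c)*(c - 1)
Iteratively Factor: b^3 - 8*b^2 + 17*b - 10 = (b - 2)*(b^2 - 6*b + 5) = (b - 2)*(b - 1)*(b - 5)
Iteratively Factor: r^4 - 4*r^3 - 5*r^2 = (r + 1)*(r^3 - 5*r^2) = (r - 5)*(r + 1)*(r^2) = r*(r - 5)*(r + 1)*(r)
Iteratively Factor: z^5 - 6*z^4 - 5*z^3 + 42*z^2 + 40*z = (z)*(z^4 - 6*z^3 - 5*z^2 + 42*z + 40) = z*(z + 2)*(z^3 - 8*z^2 + 11*z + 20) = z*(z - 4)*(z + 2)*(z^2 - 4*z - 5) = z*(z - 5)*(z - 4)*(z + 2)*(z + 1)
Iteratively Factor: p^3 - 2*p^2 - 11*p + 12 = (p - 1)*(p^2 - p - 12) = (p - 4)*(p - 1)*(p + 3)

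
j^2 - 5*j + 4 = (j - 4)*(j - 1)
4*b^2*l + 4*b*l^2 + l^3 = l*(2*b + l)^2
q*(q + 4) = q^2 + 4*q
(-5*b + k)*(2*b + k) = -10*b^2 - 3*b*k + k^2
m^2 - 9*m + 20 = (m - 5)*(m - 4)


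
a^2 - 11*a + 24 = (a - 8)*(a - 3)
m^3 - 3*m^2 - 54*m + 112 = (m - 8)*(m - 2)*(m + 7)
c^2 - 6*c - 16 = (c - 8)*(c + 2)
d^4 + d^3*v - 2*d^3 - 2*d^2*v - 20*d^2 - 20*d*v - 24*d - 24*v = (d - 6)*(d + 2)^2*(d + v)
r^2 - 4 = (r - 2)*(r + 2)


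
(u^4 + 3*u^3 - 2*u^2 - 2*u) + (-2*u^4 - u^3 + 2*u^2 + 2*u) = -u^4 + 2*u^3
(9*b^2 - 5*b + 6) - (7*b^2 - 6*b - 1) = 2*b^2 + b + 7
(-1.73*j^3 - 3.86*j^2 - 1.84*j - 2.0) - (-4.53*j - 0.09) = -1.73*j^3 - 3.86*j^2 + 2.69*j - 1.91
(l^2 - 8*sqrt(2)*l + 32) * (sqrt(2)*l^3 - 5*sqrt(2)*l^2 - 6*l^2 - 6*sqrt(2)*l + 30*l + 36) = sqrt(2)*l^5 - 22*l^4 - 5*sqrt(2)*l^4 + 74*sqrt(2)*l^3 + 110*l^3 - 400*sqrt(2)*l^2 - 60*l^2 - 480*sqrt(2)*l + 960*l + 1152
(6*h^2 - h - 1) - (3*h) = 6*h^2 - 4*h - 1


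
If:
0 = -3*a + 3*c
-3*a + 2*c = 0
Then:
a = 0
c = 0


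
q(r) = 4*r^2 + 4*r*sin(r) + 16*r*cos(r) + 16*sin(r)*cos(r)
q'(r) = -16*r*sin(r) + 4*r*cos(r) + 8*r - 16*sin(r)^2 + 4*sin(r) + 16*cos(r)^2 + 16*cos(r)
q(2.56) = -9.73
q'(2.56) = -15.41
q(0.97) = 23.20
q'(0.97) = 3.72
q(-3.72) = 89.73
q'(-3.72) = 10.46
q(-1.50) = 12.16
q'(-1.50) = -55.06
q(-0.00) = 0.00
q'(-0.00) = 32.00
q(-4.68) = 70.81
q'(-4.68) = 25.52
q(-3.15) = 89.85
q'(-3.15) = -12.14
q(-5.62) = 49.40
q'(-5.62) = 11.63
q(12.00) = 705.02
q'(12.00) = 257.67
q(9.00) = 201.63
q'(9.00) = -22.51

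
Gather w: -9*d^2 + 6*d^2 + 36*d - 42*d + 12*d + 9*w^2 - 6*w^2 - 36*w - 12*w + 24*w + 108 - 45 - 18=-3*d^2 + 6*d + 3*w^2 - 24*w + 45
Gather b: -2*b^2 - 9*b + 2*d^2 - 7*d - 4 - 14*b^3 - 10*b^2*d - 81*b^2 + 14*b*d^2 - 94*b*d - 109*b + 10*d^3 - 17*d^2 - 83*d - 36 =-14*b^3 + b^2*(-10*d - 83) + b*(14*d^2 - 94*d - 118) + 10*d^3 - 15*d^2 - 90*d - 40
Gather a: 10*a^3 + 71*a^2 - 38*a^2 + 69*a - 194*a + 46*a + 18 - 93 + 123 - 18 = 10*a^3 + 33*a^2 - 79*a + 30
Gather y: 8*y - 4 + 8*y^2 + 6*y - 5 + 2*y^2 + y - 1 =10*y^2 + 15*y - 10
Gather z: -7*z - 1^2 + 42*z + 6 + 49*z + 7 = 84*z + 12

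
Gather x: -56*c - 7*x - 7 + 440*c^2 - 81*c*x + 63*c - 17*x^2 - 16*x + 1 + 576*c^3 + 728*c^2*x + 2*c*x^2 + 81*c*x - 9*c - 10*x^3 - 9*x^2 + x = 576*c^3 + 440*c^2 - 2*c - 10*x^3 + x^2*(2*c - 26) + x*(728*c^2 - 22) - 6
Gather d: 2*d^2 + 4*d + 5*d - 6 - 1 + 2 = 2*d^2 + 9*d - 5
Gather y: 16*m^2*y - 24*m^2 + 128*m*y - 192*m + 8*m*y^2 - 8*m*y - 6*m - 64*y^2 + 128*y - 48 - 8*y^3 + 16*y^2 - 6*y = -24*m^2 - 198*m - 8*y^3 + y^2*(8*m - 48) + y*(16*m^2 + 120*m + 122) - 48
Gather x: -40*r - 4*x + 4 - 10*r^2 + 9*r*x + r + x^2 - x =-10*r^2 - 39*r + x^2 + x*(9*r - 5) + 4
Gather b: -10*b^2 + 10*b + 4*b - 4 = -10*b^2 + 14*b - 4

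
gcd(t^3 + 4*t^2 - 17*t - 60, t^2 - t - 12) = t^2 - t - 12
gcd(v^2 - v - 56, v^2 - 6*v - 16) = v - 8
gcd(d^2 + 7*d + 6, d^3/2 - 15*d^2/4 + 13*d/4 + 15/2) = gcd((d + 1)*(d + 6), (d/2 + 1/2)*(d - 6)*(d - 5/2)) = d + 1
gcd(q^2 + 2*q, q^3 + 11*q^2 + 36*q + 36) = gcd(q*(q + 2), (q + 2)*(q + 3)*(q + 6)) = q + 2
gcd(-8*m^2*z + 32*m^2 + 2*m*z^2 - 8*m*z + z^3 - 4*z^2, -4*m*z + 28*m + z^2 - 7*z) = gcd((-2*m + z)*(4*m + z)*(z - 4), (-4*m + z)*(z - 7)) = 1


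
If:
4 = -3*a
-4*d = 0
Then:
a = -4/3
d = 0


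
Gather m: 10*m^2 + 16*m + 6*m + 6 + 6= 10*m^2 + 22*m + 12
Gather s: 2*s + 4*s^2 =4*s^2 + 2*s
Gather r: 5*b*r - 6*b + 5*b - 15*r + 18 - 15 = -b + r*(5*b - 15) + 3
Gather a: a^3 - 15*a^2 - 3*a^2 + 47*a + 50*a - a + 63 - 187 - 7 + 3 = a^3 - 18*a^2 + 96*a - 128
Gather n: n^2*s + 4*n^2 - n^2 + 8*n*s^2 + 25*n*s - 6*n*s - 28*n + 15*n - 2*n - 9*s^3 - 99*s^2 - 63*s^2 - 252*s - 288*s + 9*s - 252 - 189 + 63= n^2*(s + 3) + n*(8*s^2 + 19*s - 15) - 9*s^3 - 162*s^2 - 531*s - 378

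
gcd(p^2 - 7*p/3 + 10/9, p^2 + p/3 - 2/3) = p - 2/3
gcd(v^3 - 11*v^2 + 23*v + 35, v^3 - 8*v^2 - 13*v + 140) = v^2 - 12*v + 35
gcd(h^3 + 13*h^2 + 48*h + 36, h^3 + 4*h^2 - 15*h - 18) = h^2 + 7*h + 6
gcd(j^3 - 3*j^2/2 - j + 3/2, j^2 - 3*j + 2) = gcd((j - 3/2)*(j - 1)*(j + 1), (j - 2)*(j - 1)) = j - 1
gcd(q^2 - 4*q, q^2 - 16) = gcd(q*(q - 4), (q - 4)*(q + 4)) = q - 4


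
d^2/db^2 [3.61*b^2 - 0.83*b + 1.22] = 7.22000000000000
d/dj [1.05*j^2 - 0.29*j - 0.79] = 2.1*j - 0.29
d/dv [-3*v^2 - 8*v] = -6*v - 8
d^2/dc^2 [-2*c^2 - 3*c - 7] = -4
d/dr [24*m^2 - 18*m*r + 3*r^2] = -18*m + 6*r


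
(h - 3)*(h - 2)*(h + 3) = h^3 - 2*h^2 - 9*h + 18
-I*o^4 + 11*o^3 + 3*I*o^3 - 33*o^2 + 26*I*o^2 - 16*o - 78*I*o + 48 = (o - 3)*(o + 2*I)*(o + 8*I)*(-I*o + 1)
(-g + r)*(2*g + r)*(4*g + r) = -8*g^3 + 2*g^2*r + 5*g*r^2 + r^3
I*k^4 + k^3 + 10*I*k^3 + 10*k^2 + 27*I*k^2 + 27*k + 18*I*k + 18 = (k + 3)*(k + 6)*(k - I)*(I*k + I)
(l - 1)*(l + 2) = l^2 + l - 2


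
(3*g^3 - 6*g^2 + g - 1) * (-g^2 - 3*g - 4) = -3*g^5 - 3*g^4 + 5*g^3 + 22*g^2 - g + 4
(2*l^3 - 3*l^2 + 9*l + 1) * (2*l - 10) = 4*l^4 - 26*l^3 + 48*l^2 - 88*l - 10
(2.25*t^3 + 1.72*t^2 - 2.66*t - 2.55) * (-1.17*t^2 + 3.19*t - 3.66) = -2.6325*t^5 + 5.1651*t^4 + 0.364*t^3 - 11.7971*t^2 + 1.6011*t + 9.333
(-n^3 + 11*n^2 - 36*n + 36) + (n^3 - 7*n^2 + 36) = 4*n^2 - 36*n + 72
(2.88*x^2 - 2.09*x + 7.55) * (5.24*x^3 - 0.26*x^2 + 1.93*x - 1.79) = 15.0912*x^5 - 11.7004*x^4 + 45.6638*x^3 - 11.1519*x^2 + 18.3126*x - 13.5145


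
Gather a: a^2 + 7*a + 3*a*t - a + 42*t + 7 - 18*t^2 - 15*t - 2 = a^2 + a*(3*t + 6) - 18*t^2 + 27*t + 5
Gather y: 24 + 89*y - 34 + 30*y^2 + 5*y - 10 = 30*y^2 + 94*y - 20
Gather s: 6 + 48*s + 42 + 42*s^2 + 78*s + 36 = 42*s^2 + 126*s + 84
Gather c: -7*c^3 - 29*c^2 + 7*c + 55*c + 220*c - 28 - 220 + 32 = -7*c^3 - 29*c^2 + 282*c - 216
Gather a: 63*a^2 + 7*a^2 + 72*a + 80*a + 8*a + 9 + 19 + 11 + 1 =70*a^2 + 160*a + 40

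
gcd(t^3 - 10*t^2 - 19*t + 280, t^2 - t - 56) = t - 8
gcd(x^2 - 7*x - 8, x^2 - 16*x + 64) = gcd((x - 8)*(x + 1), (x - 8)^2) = x - 8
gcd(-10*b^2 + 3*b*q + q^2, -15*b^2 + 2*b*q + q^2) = 5*b + q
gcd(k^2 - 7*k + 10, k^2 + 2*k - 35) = k - 5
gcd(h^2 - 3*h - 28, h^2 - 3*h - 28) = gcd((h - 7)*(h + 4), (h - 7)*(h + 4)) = h^2 - 3*h - 28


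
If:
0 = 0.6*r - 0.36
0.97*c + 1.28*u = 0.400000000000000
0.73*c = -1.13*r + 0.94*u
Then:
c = -0.27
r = 0.60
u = 0.51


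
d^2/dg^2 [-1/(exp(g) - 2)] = (-exp(g) - 2)*exp(g)/(exp(g) - 2)^3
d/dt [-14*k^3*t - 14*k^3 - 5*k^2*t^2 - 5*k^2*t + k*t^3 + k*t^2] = k*(-14*k^2 - 10*k*t - 5*k + 3*t^2 + 2*t)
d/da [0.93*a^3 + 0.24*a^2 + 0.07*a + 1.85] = 2.79*a^2 + 0.48*a + 0.07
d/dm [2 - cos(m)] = sin(m)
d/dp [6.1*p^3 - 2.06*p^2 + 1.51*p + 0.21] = 18.3*p^2 - 4.12*p + 1.51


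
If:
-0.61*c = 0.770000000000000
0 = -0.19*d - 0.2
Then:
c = -1.26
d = -1.05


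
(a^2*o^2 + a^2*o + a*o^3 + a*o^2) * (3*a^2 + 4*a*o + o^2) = 3*a^4*o^2 + 3*a^4*o + 7*a^3*o^3 + 7*a^3*o^2 + 5*a^2*o^4 + 5*a^2*o^3 + a*o^5 + a*o^4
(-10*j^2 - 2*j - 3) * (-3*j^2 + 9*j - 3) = 30*j^4 - 84*j^3 + 21*j^2 - 21*j + 9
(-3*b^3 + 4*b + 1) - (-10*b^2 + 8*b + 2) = -3*b^3 + 10*b^2 - 4*b - 1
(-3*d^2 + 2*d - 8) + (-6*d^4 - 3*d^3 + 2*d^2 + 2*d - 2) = -6*d^4 - 3*d^3 - d^2 + 4*d - 10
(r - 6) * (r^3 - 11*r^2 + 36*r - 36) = r^4 - 17*r^3 + 102*r^2 - 252*r + 216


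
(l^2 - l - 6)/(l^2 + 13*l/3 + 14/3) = 3*(l - 3)/(3*l + 7)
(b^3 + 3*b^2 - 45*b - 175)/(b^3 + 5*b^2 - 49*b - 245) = (b + 5)/(b + 7)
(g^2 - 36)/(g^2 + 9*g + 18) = (g - 6)/(g + 3)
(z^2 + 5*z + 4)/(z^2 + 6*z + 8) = (z + 1)/(z + 2)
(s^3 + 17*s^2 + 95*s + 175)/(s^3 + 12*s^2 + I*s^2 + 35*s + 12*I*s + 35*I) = (s + 5)/(s + I)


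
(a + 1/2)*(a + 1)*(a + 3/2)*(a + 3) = a^4 + 6*a^3 + 47*a^2/4 + 9*a + 9/4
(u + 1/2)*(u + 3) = u^2 + 7*u/2 + 3/2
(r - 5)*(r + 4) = r^2 - r - 20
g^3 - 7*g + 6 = (g - 2)*(g - 1)*(g + 3)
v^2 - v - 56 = (v - 8)*(v + 7)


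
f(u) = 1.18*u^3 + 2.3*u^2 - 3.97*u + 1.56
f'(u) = 3.54*u^2 + 4.6*u - 3.97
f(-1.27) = 7.89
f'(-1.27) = -4.10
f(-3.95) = -19.60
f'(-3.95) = 33.09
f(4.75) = 161.06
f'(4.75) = 97.75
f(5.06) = 193.23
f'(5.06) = 109.94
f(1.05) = 1.29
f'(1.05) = 4.76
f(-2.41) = 7.97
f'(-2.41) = 5.50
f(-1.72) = 9.19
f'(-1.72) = -1.41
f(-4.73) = -53.08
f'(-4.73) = 53.47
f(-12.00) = -1658.64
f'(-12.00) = 450.59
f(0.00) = 1.56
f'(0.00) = -3.97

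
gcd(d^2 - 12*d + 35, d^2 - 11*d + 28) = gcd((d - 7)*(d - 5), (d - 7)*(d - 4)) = d - 7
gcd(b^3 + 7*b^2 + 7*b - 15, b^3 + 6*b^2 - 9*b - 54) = b + 3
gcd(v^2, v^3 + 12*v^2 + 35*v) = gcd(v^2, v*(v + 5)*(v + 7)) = v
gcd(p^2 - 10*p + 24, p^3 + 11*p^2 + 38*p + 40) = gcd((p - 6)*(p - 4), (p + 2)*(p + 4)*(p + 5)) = 1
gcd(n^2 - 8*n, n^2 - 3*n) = n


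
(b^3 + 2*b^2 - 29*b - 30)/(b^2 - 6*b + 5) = (b^2 + 7*b + 6)/(b - 1)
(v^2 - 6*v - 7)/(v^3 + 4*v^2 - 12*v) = (v^2 - 6*v - 7)/(v*(v^2 + 4*v - 12))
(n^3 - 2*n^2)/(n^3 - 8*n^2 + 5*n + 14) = n^2/(n^2 - 6*n - 7)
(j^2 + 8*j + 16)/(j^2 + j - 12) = (j + 4)/(j - 3)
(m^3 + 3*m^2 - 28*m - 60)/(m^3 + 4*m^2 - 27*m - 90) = (m + 2)/(m + 3)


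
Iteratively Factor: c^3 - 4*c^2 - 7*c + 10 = (c + 2)*(c^2 - 6*c + 5) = (c - 5)*(c + 2)*(c - 1)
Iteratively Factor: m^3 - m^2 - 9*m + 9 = (m + 3)*(m^2 - 4*m + 3) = (m - 3)*(m + 3)*(m - 1)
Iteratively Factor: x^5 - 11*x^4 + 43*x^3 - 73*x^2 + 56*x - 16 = (x - 1)*(x^4 - 10*x^3 + 33*x^2 - 40*x + 16) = (x - 1)^2*(x^3 - 9*x^2 + 24*x - 16) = (x - 4)*(x - 1)^2*(x^2 - 5*x + 4) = (x - 4)*(x - 1)^3*(x - 4)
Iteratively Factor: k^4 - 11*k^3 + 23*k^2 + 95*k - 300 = (k - 4)*(k^3 - 7*k^2 - 5*k + 75) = (k - 4)*(k + 3)*(k^2 - 10*k + 25) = (k - 5)*(k - 4)*(k + 3)*(k - 5)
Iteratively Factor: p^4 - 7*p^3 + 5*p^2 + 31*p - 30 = (p - 3)*(p^3 - 4*p^2 - 7*p + 10) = (p - 3)*(p - 1)*(p^2 - 3*p - 10) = (p - 5)*(p - 3)*(p - 1)*(p + 2)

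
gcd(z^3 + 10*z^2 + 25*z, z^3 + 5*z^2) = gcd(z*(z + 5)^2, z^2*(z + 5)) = z^2 + 5*z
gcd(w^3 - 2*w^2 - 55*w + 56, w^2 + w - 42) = w + 7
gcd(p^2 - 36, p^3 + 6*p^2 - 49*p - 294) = p + 6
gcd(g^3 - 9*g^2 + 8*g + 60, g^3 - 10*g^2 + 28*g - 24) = g - 6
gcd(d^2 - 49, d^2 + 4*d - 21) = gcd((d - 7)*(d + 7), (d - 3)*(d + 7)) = d + 7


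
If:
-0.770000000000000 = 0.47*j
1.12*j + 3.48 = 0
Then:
No Solution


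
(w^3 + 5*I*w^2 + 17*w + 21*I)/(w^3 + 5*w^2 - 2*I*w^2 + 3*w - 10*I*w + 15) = (w + 7*I)/(w + 5)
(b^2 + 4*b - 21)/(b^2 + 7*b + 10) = (b^2 + 4*b - 21)/(b^2 + 7*b + 10)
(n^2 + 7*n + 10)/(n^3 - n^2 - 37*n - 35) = (n + 2)/(n^2 - 6*n - 7)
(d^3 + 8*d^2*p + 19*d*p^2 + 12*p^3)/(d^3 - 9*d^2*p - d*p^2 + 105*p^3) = (d^2 + 5*d*p + 4*p^2)/(d^2 - 12*d*p + 35*p^2)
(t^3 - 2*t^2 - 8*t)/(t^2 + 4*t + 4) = t*(t - 4)/(t + 2)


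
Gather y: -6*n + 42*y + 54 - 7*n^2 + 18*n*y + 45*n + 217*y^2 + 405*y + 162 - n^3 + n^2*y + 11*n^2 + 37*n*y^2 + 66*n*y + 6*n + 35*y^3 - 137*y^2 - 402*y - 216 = -n^3 + 4*n^2 + 45*n + 35*y^3 + y^2*(37*n + 80) + y*(n^2 + 84*n + 45)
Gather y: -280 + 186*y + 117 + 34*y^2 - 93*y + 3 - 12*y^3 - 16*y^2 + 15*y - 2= -12*y^3 + 18*y^2 + 108*y - 162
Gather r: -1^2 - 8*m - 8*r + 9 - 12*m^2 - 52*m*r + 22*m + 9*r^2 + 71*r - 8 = -12*m^2 + 14*m + 9*r^2 + r*(63 - 52*m)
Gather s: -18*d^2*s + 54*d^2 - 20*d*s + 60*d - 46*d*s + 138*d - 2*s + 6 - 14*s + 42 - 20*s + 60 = 54*d^2 + 198*d + s*(-18*d^2 - 66*d - 36) + 108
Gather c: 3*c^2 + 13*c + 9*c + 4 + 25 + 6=3*c^2 + 22*c + 35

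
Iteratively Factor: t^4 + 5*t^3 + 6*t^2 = (t)*(t^3 + 5*t^2 + 6*t) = t*(t + 2)*(t^2 + 3*t) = t^2*(t + 2)*(t + 3)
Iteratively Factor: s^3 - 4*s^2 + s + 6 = (s - 3)*(s^2 - s - 2) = (s - 3)*(s - 2)*(s + 1)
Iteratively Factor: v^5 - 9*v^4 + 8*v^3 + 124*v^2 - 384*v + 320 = (v - 4)*(v^4 - 5*v^3 - 12*v^2 + 76*v - 80) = (v - 4)*(v - 2)*(v^3 - 3*v^2 - 18*v + 40) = (v - 4)*(v - 2)^2*(v^2 - v - 20) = (v - 4)*(v - 2)^2*(v + 4)*(v - 5)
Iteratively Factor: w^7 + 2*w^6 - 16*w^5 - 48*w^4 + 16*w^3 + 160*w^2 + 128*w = (w - 2)*(w^6 + 4*w^5 - 8*w^4 - 64*w^3 - 112*w^2 - 64*w) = (w - 4)*(w - 2)*(w^5 + 8*w^4 + 24*w^3 + 32*w^2 + 16*w) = (w - 4)*(w - 2)*(w + 2)*(w^4 + 6*w^3 + 12*w^2 + 8*w) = (w - 4)*(w - 2)*(w + 2)^2*(w^3 + 4*w^2 + 4*w) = (w - 4)*(w - 2)*(w + 2)^3*(w^2 + 2*w) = (w - 4)*(w - 2)*(w + 2)^4*(w)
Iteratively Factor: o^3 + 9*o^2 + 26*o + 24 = (o + 2)*(o^2 + 7*o + 12) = (o + 2)*(o + 3)*(o + 4)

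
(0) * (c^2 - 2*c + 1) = 0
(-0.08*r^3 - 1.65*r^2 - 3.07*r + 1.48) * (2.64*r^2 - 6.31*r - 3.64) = -0.2112*r^5 - 3.8512*r^4 + 2.5979*r^3 + 29.2849*r^2 + 1.836*r - 5.3872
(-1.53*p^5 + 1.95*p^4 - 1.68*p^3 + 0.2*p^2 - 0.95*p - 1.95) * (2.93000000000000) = -4.4829*p^5 + 5.7135*p^4 - 4.9224*p^3 + 0.586*p^2 - 2.7835*p - 5.7135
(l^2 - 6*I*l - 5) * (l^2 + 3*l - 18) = l^4 + 3*l^3 - 6*I*l^3 - 23*l^2 - 18*I*l^2 - 15*l + 108*I*l + 90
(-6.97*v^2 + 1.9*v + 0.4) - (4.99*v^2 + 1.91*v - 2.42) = -11.96*v^2 - 0.01*v + 2.82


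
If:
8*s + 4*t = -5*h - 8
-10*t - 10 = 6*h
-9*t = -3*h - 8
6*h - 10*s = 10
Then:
No Solution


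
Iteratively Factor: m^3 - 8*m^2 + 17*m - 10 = (m - 5)*(m^2 - 3*m + 2) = (m - 5)*(m - 2)*(m - 1)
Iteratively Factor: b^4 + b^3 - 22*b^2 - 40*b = (b)*(b^3 + b^2 - 22*b - 40) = b*(b + 2)*(b^2 - b - 20) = b*(b + 2)*(b + 4)*(b - 5)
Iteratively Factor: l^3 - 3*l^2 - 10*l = (l)*(l^2 - 3*l - 10) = l*(l - 5)*(l + 2)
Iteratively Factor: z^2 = (z)*(z)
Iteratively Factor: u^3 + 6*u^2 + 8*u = (u + 4)*(u^2 + 2*u) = (u + 2)*(u + 4)*(u)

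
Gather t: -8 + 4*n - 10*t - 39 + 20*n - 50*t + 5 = 24*n - 60*t - 42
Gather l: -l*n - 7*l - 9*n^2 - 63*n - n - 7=l*(-n - 7) - 9*n^2 - 64*n - 7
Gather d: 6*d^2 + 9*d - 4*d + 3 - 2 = 6*d^2 + 5*d + 1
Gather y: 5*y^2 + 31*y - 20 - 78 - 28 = 5*y^2 + 31*y - 126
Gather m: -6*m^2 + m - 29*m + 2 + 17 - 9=-6*m^2 - 28*m + 10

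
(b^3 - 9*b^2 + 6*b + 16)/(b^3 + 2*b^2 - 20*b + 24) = (b^2 - 7*b - 8)/(b^2 + 4*b - 12)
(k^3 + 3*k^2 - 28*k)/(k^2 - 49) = k*(k - 4)/(k - 7)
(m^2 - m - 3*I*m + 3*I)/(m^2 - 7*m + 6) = (m - 3*I)/(m - 6)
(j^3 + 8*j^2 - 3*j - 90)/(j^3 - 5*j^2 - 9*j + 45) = (j^2 + 11*j + 30)/(j^2 - 2*j - 15)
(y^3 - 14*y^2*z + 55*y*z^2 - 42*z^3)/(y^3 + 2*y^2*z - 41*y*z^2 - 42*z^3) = (y^2 - 8*y*z + 7*z^2)/(y^2 + 8*y*z + 7*z^2)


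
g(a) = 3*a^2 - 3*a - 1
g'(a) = 6*a - 3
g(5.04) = 60.08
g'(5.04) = 27.24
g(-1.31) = 8.08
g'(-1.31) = -10.86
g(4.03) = 35.63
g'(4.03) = 21.18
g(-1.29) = 7.86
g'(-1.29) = -10.74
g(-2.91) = 33.13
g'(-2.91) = -20.46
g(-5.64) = 111.35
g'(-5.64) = -36.84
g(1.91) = 4.21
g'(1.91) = 8.46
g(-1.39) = 8.97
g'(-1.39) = -11.34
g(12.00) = 395.00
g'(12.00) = 69.00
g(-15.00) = 719.00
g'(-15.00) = -93.00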